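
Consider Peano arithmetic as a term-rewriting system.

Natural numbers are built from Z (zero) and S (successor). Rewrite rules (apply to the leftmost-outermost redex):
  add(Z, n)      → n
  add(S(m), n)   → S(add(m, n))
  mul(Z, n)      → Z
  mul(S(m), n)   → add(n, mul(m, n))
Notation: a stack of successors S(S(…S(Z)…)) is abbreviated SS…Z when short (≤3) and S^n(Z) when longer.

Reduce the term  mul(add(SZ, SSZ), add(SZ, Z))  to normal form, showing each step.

Answer: normal form = SSSZ  (in 18 steps)

Reduction:
  start: mul(add(SZ, SSZ), add(SZ, Z))
  step 1: mul(S(add(Z, SSZ)), add(SZ, Z))
  step 2: add(add(SZ, Z), mul(add(Z, SSZ), add(SZ, Z)))
  step 3: add(S(add(Z, Z)), mul(add(Z, SSZ), add(SZ, Z)))
  step 4: S(add(add(Z, Z), mul(add(Z, SSZ), add(SZ, Z))))
  step 5: S(add(Z, mul(add(Z, SSZ), add(SZ, Z))))
  step 6: S(mul(add(Z, SSZ), add(SZ, Z)))
  step 7: S(mul(SSZ, add(SZ, Z)))
  step 8: S(add(add(SZ, Z), mul(SZ, add(SZ, Z))))
  step 9: S(add(S(add(Z, Z)), mul(SZ, add(SZ, Z))))
  step 10: S(S(add(add(Z, Z), mul(SZ, add(SZ, Z)))))
  step 11: S(S(add(Z, mul(SZ, add(SZ, Z)))))
  step 12: S(S(mul(SZ, add(SZ, Z))))
  step 13: S(S(add(add(SZ, Z), mul(Z, add(SZ, Z)))))
  step 14: S(S(add(S(add(Z, Z)), mul(Z, add(SZ, Z)))))
  step 15: S(S(S(add(add(Z, Z), mul(Z, add(SZ, Z))))))
  step 16: S(S(S(add(Z, mul(Z, add(SZ, Z))))))
  step 17: S(S(S(mul(Z, add(SZ, Z)))))
  step 18: SSSZ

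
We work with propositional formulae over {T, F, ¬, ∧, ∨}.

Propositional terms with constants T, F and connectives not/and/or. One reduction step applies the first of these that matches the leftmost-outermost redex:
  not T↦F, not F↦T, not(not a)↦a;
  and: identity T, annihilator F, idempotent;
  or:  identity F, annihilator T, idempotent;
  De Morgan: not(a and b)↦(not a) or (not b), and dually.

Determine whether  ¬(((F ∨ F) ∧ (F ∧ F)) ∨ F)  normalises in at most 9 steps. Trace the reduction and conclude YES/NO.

Answer: YES — reaches normal form T in 8 ≤ 9 steps

Reduction:
  start: ¬(((F ∨ F) ∧ (F ∧ F)) ∨ F)
  →1  ¬((F ∨ F) ∧ (F ∧ F)) ∧ ¬F
  →2  (¬(F ∨ F) ∨ ¬(F ∧ F)) ∧ ¬F
  →3  ((¬F ∧ ¬F) ∨ ¬(F ∧ F)) ∧ ¬F
  →4  (¬F ∨ ¬(F ∧ F)) ∧ ¬F
  →5  (T ∨ ¬(F ∧ F)) ∧ ¬F
  →6  T ∧ ¬F
  →7  ¬F
  →8  T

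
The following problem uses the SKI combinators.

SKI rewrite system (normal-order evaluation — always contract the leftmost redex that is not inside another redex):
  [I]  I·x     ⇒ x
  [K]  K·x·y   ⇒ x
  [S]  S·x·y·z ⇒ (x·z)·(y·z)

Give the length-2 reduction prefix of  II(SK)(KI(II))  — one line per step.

  start: II(SK)(KI(II))
  step 1: I(SK)(KI(II))
  step 2: SK(KI(II))

Answer: after 2 steps: SK(KI(II))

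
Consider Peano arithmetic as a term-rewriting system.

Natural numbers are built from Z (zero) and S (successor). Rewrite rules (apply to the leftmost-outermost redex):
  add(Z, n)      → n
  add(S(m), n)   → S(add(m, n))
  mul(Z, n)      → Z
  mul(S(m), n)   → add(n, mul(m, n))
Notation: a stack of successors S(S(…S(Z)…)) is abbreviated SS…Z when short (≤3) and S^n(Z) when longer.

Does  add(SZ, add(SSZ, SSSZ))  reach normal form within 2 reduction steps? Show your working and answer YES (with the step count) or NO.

  start: add(SZ, add(SSZ, SSSZ))
  →1  S(add(Z, add(SSZ, SSSZ)))
  →2  S(add(SSZ, SSSZ))

Answer: NO — after 2 steps the term is S(add(SSZ, SSSZ)), not yet normal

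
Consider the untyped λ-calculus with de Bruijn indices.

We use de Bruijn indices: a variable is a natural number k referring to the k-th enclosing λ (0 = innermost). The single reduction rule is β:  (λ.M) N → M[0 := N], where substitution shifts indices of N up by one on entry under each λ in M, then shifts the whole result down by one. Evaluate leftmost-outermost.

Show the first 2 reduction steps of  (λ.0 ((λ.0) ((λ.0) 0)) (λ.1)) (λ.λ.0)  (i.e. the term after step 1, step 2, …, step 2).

Answer: after 2 steps: (λ.0) (λ.λ.λ.0)

Derivation:
  start: (λ.0 ((λ.0) ((λ.0) 0)) (λ.1)) (λ.λ.0)
  [1] (λ.λ.0) ((λ.0) ((λ.0) (λ.λ.0))) (λ.λ.λ.0)
  [2] (λ.0) (λ.λ.λ.0)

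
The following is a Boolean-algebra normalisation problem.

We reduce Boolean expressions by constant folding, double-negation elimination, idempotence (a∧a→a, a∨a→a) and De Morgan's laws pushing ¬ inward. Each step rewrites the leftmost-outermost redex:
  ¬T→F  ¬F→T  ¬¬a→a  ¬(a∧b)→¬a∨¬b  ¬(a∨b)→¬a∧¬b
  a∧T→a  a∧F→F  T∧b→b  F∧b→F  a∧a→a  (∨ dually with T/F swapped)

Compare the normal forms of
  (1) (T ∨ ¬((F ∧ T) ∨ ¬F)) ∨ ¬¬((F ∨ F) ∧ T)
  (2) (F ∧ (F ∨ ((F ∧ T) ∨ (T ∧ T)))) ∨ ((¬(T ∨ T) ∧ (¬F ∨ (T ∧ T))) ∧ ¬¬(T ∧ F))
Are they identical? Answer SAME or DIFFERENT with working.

Answer: DIFFERENT — A ⇓ T, B ⇓ F

Reduction:
Term A:
  start: (T ∨ ¬((F ∧ T) ∨ ¬F)) ∨ ¬¬((F ∨ F) ∧ T)
  →1  T ∨ ¬¬((F ∨ F) ∧ T)
  →2  T

Term B:
  start: (F ∧ (F ∨ ((F ∧ T) ∨ (T ∧ T)))) ∨ ((¬(T ∨ T) ∧ (¬F ∨ (T ∧ T))) ∧ ¬¬(T ∧ F))
  →1  F ∨ ((¬(T ∨ T) ∧ (¬F ∨ (T ∧ T))) ∧ ¬¬(T ∧ F))
  →2  (¬(T ∨ T) ∧ (¬F ∨ (T ∧ T))) ∧ ¬¬(T ∧ F)
  →3  ((¬T ∧ ¬T) ∧ (¬F ∨ (T ∧ T))) ∧ ¬¬(T ∧ F)
  →4  (¬T ∧ (¬F ∨ (T ∧ T))) ∧ ¬¬(T ∧ F)
  →5  (F ∧ (¬F ∨ (T ∧ T))) ∧ ¬¬(T ∧ F)
  →6  F ∧ ¬¬(T ∧ F)
  →7  F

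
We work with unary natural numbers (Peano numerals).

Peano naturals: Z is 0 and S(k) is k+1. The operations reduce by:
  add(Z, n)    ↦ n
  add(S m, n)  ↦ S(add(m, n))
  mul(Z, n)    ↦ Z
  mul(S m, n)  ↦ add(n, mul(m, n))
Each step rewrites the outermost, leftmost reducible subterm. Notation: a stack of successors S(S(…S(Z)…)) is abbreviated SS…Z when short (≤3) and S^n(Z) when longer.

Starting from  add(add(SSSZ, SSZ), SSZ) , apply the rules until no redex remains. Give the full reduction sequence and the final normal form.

  start: add(add(SSSZ, SSZ), SSZ)
  [1] add(S(add(SSZ, SSZ)), SSZ)
  [2] S(add(add(SSZ, SSZ), SSZ))
  [3] S(add(S(add(SZ, SSZ)), SSZ))
  [4] S(S(add(add(SZ, SSZ), SSZ)))
  [5] S(S(add(S(add(Z, SSZ)), SSZ)))
  [6] S(S(S(add(add(Z, SSZ), SSZ))))
  [7] S(S(S(add(SSZ, SSZ))))
  [8] S(S(S(S(add(SZ, SSZ)))))
  [9] S(S(S(S(S(add(Z, SSZ))))))
  [10] S^7(Z)

Answer: normal form = S^7(Z)  (in 10 steps)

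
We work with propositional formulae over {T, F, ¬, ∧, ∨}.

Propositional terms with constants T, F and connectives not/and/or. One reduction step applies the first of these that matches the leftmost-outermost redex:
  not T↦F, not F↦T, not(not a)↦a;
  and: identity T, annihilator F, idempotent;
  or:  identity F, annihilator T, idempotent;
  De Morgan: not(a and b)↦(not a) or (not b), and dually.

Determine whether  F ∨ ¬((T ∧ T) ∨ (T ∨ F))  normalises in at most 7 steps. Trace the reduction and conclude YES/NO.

Answer: YES — reaches normal form F in 6 ≤ 7 steps

Reduction:
  start: F ∨ ¬((T ∧ T) ∨ (T ∨ F))
  step 1: ¬((T ∧ T) ∨ (T ∨ F))
  step 2: ¬(T ∧ T) ∧ ¬(T ∨ F)
  step 3: (¬T ∨ ¬T) ∧ ¬(T ∨ F)
  step 4: ¬T ∧ ¬(T ∨ F)
  step 5: F ∧ ¬(T ∨ F)
  step 6: F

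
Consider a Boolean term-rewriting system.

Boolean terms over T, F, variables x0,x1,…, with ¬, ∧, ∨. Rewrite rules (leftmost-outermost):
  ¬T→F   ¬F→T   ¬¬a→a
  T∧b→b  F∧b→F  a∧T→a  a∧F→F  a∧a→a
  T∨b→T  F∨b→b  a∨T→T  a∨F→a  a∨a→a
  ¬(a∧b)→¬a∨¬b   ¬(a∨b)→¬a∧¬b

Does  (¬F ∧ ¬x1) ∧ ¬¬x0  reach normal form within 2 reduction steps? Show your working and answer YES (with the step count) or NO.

Answer: NO — after 2 steps the term is ¬x1 ∧ ¬¬x0, not yet normal

Derivation:
  start: (¬F ∧ ¬x1) ∧ ¬¬x0
  step 1: (T ∧ ¬x1) ∧ ¬¬x0
  step 2: ¬x1 ∧ ¬¬x0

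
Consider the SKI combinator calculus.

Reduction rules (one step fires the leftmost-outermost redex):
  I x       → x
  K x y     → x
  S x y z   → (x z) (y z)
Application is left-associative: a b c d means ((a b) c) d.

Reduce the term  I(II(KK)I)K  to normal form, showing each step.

Answer: normal form = KK  (in 4 steps)

Derivation:
  start: I(II(KK)I)K
  step 1: II(KK)IK
  step 2: I(KK)IK
  step 3: KKIK
  step 4: KK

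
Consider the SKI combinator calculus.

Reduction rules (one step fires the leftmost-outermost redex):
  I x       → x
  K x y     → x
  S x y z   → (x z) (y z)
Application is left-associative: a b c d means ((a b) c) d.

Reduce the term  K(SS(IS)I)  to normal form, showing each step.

Answer: normal form = K(SI(SI))  (in 2 steps)

Derivation:
  start: K(SS(IS)I)
  step 1: K(SI(ISI))
  step 2: K(SI(SI))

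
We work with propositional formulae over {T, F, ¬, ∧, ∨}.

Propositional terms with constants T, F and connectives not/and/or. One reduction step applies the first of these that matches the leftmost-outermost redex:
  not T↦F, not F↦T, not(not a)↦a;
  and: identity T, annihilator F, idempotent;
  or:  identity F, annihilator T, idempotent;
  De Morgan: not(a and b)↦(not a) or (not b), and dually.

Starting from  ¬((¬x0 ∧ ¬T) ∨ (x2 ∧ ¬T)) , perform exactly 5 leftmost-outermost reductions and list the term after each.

  start: ¬((¬x0 ∧ ¬T) ∨ (x2 ∧ ¬T))
  [1] ¬(¬x0 ∧ ¬T) ∧ ¬(x2 ∧ ¬T)
  [2] (¬¬x0 ∨ ¬¬T) ∧ ¬(x2 ∧ ¬T)
  [3] (x0 ∨ ¬¬T) ∧ ¬(x2 ∧ ¬T)
  [4] (x0 ∨ T) ∧ ¬(x2 ∧ ¬T)
  [5] T ∧ ¬(x2 ∧ ¬T)

Answer: after 5 steps: T ∧ ¬(x2 ∧ ¬T)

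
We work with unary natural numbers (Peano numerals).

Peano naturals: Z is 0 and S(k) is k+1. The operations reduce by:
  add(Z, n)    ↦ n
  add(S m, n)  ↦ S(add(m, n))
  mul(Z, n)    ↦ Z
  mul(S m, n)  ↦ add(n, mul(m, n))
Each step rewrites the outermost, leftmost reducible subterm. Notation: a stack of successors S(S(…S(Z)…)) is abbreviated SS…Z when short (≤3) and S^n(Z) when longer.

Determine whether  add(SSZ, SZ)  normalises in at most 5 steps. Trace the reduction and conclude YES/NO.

Answer: YES — reaches normal form SSSZ in 3 ≤ 5 steps

Working:
  start: add(SSZ, SZ)
  [1] S(add(SZ, SZ))
  [2] S(S(add(Z, SZ)))
  [3] SSSZ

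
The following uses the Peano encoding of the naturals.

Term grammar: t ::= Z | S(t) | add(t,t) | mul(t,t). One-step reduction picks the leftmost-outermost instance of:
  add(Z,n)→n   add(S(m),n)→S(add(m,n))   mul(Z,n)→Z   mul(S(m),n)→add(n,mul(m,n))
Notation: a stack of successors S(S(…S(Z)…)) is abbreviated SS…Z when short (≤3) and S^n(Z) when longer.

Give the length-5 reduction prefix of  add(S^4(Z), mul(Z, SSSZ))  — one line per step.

  start: add(S^4(Z), mul(Z, SSSZ))
  [1] S(add(SSSZ, mul(Z, SSSZ)))
  [2] S(S(add(SSZ, mul(Z, SSSZ))))
  [3] S(S(S(add(SZ, mul(Z, SSSZ)))))
  [4] S(S(S(S(add(Z, mul(Z, SSSZ))))))
  [5] S(S(S(S(mul(Z, SSSZ)))))

Answer: after 5 steps: S(S(S(S(mul(Z, SSSZ)))))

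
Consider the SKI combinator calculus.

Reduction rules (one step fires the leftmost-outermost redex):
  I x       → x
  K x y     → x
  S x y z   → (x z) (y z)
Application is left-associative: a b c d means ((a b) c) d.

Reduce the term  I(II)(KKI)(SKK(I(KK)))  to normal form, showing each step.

Answer: normal form = K(KK)  (in 7 steps)

Working:
  start: I(II)(KKI)(SKK(I(KK)))
  step 1: II(KKI)(SKK(I(KK)))
  step 2: I(KKI)(SKK(I(KK)))
  step 3: KKI(SKK(I(KK)))
  step 4: K(SKK(I(KK)))
  step 5: K(K(I(KK))(K(I(KK))))
  step 6: K(I(KK))
  step 7: K(KK)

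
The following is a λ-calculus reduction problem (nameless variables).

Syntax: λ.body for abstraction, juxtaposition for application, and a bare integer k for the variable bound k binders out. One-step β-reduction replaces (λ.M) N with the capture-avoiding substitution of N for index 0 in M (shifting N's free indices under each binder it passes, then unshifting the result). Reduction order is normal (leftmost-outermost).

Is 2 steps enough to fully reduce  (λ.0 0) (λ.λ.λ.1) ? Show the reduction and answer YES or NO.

Answer: YES — reaches normal form λ.λ.1 in 2 ≤ 2 steps

Reduction:
  start: (λ.0 0) (λ.λ.λ.1)
  →1  (λ.λ.λ.1) (λ.λ.λ.1)
  →2  λ.λ.1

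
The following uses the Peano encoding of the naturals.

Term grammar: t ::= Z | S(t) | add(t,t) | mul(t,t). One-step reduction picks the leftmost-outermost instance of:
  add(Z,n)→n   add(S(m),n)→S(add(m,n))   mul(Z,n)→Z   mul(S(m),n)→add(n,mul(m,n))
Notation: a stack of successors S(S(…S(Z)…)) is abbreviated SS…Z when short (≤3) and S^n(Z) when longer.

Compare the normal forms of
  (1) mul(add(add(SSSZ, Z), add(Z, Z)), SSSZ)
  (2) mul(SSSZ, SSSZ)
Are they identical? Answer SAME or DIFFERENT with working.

Term A:
  start: mul(add(add(SSSZ, Z), add(Z, Z)), SSSZ)
  →1  mul(add(S(add(SSZ, Z)), add(Z, Z)), SSSZ)
  →2  mul(S(add(add(SSZ, Z), add(Z, Z))), SSSZ)
  →3  add(SSSZ, mul(add(add(SSZ, Z), add(Z, Z)), SSSZ))
  →4  S(add(SSZ, mul(add(add(SSZ, Z), add(Z, Z)), SSSZ)))
  →5  S(S(add(SZ, mul(add(add(SSZ, Z), add(Z, Z)), SSSZ))))
  →6  S(S(S(add(Z, mul(add(add(SSZ, Z), add(Z, Z)), SSSZ)))))
  →7  S(S(S(mul(add(add(SSZ, Z), add(Z, Z)), SSSZ))))
  →8  S(S(S(mul(add(S(add(SZ, Z)), add(Z, Z)), SSSZ))))
  →9  S(S(S(mul(S(add(add(SZ, Z), add(Z, Z))), SSSZ))))
  →10  S(S(S(add(SSSZ, mul(add(add(SZ, Z), add(Z, Z)), SSSZ)))))
  →11  S(S(S(S(add(SSZ, mul(add(add(SZ, Z), add(Z, Z)), SSSZ))))))
  →12  S(S(S(S(S(add(SZ, mul(add(add(SZ, Z), add(Z, Z)), SSSZ)))))))
  →13  S(S(S(S(S(S(add(Z, mul(add(add(SZ, Z), add(Z, Z)), SSSZ))))))))
  →14  S(S(S(S(S(S(mul(add(add(SZ, Z), add(Z, Z)), SSSZ)))))))
  →15  S(S(S(S(S(S(mul(add(S(add(Z, Z)), add(Z, Z)), SSSZ)))))))
  →16  S(S(S(S(S(S(mul(S(add(add(Z, Z), add(Z, Z))), SSSZ)))))))
  →17  S(S(S(S(S(S(add(SSSZ, mul(add(add(Z, Z), add(Z, Z)), SSSZ))))))))
  →18  S(S(S(S(S(S(S(add(SSZ, mul(add(add(Z, Z), add(Z, Z)), SSSZ)))))))))
  →19  S(S(S(S(S(S(S(S(add(SZ, mul(add(add(Z, Z), add(Z, Z)), SSSZ))))))))))
  →20  S(S(S(S(S(S(S(S(S(add(Z, mul(add(add(Z, Z), add(Z, Z)), SSSZ)))))))))))
  →21  S(S(S(S(S(S(S(S(S(mul(add(add(Z, Z), add(Z, Z)), SSSZ))))))))))
  →22  S(S(S(S(S(S(S(S(S(mul(add(Z, add(Z, Z)), SSSZ))))))))))
  →23  S(S(S(S(S(S(S(S(S(mul(add(Z, Z), SSSZ))))))))))
  →24  S(S(S(S(S(S(S(S(S(mul(Z, SSSZ))))))))))
  →25  S^9(Z)

Term B:
  start: mul(SSSZ, SSSZ)
  →1  add(SSSZ, mul(SSZ, SSSZ))
  →2  S(add(SSZ, mul(SSZ, SSSZ)))
  →3  S(S(add(SZ, mul(SSZ, SSSZ))))
  →4  S(S(S(add(Z, mul(SSZ, SSSZ)))))
  →5  S(S(S(mul(SSZ, SSSZ))))
  →6  S(S(S(add(SSSZ, mul(SZ, SSSZ)))))
  →7  S(S(S(S(add(SSZ, mul(SZ, SSSZ))))))
  →8  S(S(S(S(S(add(SZ, mul(SZ, SSSZ)))))))
  →9  S(S(S(S(S(S(add(Z, mul(SZ, SSSZ))))))))
  →10  S(S(S(S(S(S(mul(SZ, SSSZ)))))))
  →11  S(S(S(S(S(S(add(SSSZ, mul(Z, SSSZ))))))))
  →12  S(S(S(S(S(S(S(add(SSZ, mul(Z, SSSZ)))))))))
  →13  S(S(S(S(S(S(S(S(add(SZ, mul(Z, SSSZ))))))))))
  →14  S(S(S(S(S(S(S(S(S(add(Z, mul(Z, SSSZ)))))))))))
  →15  S(S(S(S(S(S(S(S(S(mul(Z, SSSZ))))))))))
  →16  S^9(Z)

Answer: SAME — A ⇓ S^9(Z), B ⇓ S^9(Z)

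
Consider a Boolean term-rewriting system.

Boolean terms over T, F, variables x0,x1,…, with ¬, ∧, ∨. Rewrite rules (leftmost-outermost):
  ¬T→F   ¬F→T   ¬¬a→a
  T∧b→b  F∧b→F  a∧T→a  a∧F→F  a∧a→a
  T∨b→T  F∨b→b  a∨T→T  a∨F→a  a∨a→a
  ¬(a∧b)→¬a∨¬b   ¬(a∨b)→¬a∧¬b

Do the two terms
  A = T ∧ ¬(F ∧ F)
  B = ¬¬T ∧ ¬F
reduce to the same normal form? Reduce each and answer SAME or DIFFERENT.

Answer: SAME — A ⇓ T, B ⇓ T

Derivation:
Term A:
  start: T ∧ ¬(F ∧ F)
  →1  ¬(F ∧ F)
  →2  ¬F ∨ ¬F
  →3  ¬F
  →4  T

Term B:
  start: ¬¬T ∧ ¬F
  →1  T ∧ ¬F
  →2  ¬F
  →3  T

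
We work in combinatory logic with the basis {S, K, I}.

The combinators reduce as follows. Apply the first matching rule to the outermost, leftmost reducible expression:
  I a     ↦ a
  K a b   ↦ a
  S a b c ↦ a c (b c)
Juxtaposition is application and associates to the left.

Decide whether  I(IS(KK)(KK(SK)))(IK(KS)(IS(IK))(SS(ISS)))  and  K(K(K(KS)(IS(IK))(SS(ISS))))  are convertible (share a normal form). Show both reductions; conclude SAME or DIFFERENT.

Term A:
  start: I(IS(KK)(KK(SK)))(IK(KS)(IS(IK))(SS(ISS)))
  step 1: IS(KK)(KK(SK))(IK(KS)(IS(IK))(SS(ISS)))
  step 2: S(KK)(KK(SK))(IK(KS)(IS(IK))(SS(ISS)))
  step 3: KK(IK(KS)(IS(IK))(SS(ISS)))(KK(SK)(IK(KS)(IS(IK))(SS(ISS))))
  step 4: K(KK(SK)(IK(KS)(IS(IK))(SS(ISS))))
  step 5: K(K(IK(KS)(IS(IK))(SS(ISS))))
  step 6: K(K(K(KS)(IS(IK))(SS(ISS))))
  step 7: K(K(KS(SS(ISS))))
  step 8: K(KS)

Term B:
  start: K(K(K(KS)(IS(IK))(SS(ISS))))
  step 1: K(K(KS(SS(ISS))))
  step 2: K(KS)

Answer: SAME — A ⇓ K(KS), B ⇓ K(KS)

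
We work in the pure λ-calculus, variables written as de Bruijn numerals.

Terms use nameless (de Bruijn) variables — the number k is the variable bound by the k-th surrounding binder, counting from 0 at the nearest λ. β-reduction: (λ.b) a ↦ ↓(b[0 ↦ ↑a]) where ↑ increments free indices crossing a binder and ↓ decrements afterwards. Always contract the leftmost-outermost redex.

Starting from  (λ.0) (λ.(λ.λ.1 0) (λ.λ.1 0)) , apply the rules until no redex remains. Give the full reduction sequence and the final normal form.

Answer: normal form = λ.λ.λ.1 0  (in 3 steps)

Working:
  start: (λ.0) (λ.(λ.λ.1 0) (λ.λ.1 0))
  →1  λ.(λ.λ.1 0) (λ.λ.1 0)
  →2  λ.λ.(λ.λ.1 0) 0
  →3  λ.λ.λ.1 0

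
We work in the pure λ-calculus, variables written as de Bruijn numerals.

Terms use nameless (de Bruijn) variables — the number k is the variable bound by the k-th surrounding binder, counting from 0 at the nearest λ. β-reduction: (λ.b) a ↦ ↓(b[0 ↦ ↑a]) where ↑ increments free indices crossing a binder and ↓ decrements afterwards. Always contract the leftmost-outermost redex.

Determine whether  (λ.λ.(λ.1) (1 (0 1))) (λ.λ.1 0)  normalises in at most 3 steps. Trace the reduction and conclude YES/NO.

  start: (λ.λ.(λ.1) (1 (0 1))) (λ.λ.1 0)
  [1] λ.(λ.1) ((λ.λ.1 0) (0 (λ.λ.1 0)))
  [2] λ.0

Answer: YES — reaches normal form λ.0 in 2 ≤ 3 steps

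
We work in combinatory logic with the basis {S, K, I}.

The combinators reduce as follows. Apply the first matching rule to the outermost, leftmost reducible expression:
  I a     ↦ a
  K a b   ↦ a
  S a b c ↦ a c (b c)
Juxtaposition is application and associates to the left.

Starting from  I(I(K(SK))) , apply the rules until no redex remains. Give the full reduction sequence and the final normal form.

  start: I(I(K(SK)))
  →1  I(K(SK))
  →2  K(SK)

Answer: normal form = K(SK)  (in 2 steps)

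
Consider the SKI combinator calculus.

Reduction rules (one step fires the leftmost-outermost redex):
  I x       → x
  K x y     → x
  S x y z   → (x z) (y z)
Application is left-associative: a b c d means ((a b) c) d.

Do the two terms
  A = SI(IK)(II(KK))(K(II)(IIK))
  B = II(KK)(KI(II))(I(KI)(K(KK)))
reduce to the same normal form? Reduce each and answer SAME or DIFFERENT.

Term A:
  start: SI(IK)(II(KK))(K(II)(IIK))
  step 1: I(II(KK))(IK(II(KK)))(K(II)(IIK))
  step 2: II(KK)(IK(II(KK)))(K(II)(IIK))
  step 3: I(KK)(IK(II(KK)))(K(II)(IIK))
  step 4: KK(IK(II(KK)))(K(II)(IIK))
  step 5: K(K(II)(IIK))
  step 6: K(II)
  step 7: KI

Term B:
  start: II(KK)(KI(II))(I(KI)(K(KK)))
  step 1: I(KK)(KI(II))(I(KI)(K(KK)))
  step 2: KK(KI(II))(I(KI)(K(KK)))
  step 3: K(I(KI)(K(KK)))
  step 4: K(KI(K(KK)))
  step 5: KI

Answer: SAME — A ⇓ KI, B ⇓ KI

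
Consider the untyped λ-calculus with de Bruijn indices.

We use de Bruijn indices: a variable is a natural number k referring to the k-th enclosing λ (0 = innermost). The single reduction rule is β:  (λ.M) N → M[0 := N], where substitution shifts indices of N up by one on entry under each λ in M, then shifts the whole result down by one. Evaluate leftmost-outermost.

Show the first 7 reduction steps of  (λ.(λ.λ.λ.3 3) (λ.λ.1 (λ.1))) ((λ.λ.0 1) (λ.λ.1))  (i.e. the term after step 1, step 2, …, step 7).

Answer: after 7 steps: λ.λ.λ.λ.λ.1

Working:
  start: (λ.(λ.λ.λ.3 3) (λ.λ.1 (λ.1))) ((λ.λ.0 1) (λ.λ.1))
  →1  (λ.λ.λ.(λ.λ.0 1) (λ.λ.1) ((λ.λ.0 1) (λ.λ.1))) (λ.λ.1 (λ.1))
  →2  λ.λ.(λ.λ.0 1) (λ.λ.1) ((λ.λ.0 1) (λ.λ.1))
  →3  λ.λ.(λ.0 (λ.λ.1)) ((λ.λ.0 1) (λ.λ.1))
  →4  λ.λ.(λ.λ.0 1) (λ.λ.1) (λ.λ.1)
  →5  λ.λ.(λ.0 (λ.λ.1)) (λ.λ.1)
  →6  λ.λ.(λ.λ.1) (λ.λ.1)
  →7  λ.λ.λ.λ.λ.1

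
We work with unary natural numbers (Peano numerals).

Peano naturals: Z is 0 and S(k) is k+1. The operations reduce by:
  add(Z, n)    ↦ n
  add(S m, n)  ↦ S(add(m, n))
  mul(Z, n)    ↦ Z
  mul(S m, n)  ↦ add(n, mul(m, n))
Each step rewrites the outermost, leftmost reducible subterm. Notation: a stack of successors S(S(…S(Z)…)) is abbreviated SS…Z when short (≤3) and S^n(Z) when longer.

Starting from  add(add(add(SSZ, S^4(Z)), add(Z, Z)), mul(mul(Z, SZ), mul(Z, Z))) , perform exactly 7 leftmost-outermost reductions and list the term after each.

Answer: after 7 steps: S(S(add(add(S^4(Z), add(Z, Z)), mul(mul(Z, SZ), mul(Z, Z)))))

Reduction:
  start: add(add(add(SSZ, S^4(Z)), add(Z, Z)), mul(mul(Z, SZ), mul(Z, Z)))
  [1] add(add(S(add(SZ, S^4(Z))), add(Z, Z)), mul(mul(Z, SZ), mul(Z, Z)))
  [2] add(S(add(add(SZ, S^4(Z)), add(Z, Z))), mul(mul(Z, SZ), mul(Z, Z)))
  [3] S(add(add(add(SZ, S^4(Z)), add(Z, Z)), mul(mul(Z, SZ), mul(Z, Z))))
  [4] S(add(add(S(add(Z, S^4(Z))), add(Z, Z)), mul(mul(Z, SZ), mul(Z, Z))))
  [5] S(add(S(add(add(Z, S^4(Z)), add(Z, Z))), mul(mul(Z, SZ), mul(Z, Z))))
  [6] S(S(add(add(add(Z, S^4(Z)), add(Z, Z)), mul(mul(Z, SZ), mul(Z, Z)))))
  [7] S(S(add(add(S^4(Z), add(Z, Z)), mul(mul(Z, SZ), mul(Z, Z)))))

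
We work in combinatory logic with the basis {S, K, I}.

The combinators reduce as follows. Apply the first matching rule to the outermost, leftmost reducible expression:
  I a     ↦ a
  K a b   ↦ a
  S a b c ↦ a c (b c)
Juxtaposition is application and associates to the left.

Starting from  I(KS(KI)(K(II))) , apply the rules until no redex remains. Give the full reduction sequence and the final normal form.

Answer: normal form = S(KI)  (in 3 steps)

Reduction:
  start: I(KS(KI)(K(II)))
  →1  KS(KI)(K(II))
  →2  S(K(II))
  →3  S(KI)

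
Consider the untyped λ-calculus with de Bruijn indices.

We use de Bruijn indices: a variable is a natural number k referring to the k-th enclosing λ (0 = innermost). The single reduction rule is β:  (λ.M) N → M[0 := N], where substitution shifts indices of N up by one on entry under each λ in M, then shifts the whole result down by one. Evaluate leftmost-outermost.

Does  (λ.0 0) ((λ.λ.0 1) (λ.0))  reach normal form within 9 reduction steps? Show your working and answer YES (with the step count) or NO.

Answer: YES — reaches normal form λ.0 in 6 ≤ 9 steps

Derivation:
  start: (λ.0 0) ((λ.λ.0 1) (λ.0))
  →1  (λ.λ.0 1) (λ.0) ((λ.λ.0 1) (λ.0))
  →2  (λ.0 (λ.0)) ((λ.λ.0 1) (λ.0))
  →3  (λ.λ.0 1) (λ.0) (λ.0)
  →4  (λ.0 (λ.0)) (λ.0)
  →5  (λ.0) (λ.0)
  →6  λ.0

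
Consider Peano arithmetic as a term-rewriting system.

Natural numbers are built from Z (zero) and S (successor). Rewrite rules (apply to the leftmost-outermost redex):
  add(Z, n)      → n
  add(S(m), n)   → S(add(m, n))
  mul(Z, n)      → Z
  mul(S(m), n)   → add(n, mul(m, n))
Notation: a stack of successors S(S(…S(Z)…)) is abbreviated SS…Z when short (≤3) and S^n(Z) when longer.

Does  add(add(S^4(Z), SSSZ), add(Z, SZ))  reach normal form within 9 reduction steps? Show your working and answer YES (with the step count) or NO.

  start: add(add(S^4(Z), SSSZ), add(Z, SZ))
  →1  add(S(add(SSSZ, SSSZ)), add(Z, SZ))
  →2  S(add(add(SSSZ, SSSZ), add(Z, SZ)))
  →3  S(add(S(add(SSZ, SSSZ)), add(Z, SZ)))
  →4  S(S(add(add(SSZ, SSSZ), add(Z, SZ))))
  →5  S(S(add(S(add(SZ, SSSZ)), add(Z, SZ))))
  →6  S(S(S(add(add(SZ, SSSZ), add(Z, SZ)))))
  →7  S(S(S(add(S(add(Z, SSSZ)), add(Z, SZ)))))
  →8  S(S(S(S(add(add(Z, SSSZ), add(Z, SZ))))))
  →9  S(S(S(S(add(SSSZ, add(Z, SZ))))))

Answer: NO — after 9 steps the term is S(S(S(S(add(SSSZ, add(Z, SZ)))))), not yet normal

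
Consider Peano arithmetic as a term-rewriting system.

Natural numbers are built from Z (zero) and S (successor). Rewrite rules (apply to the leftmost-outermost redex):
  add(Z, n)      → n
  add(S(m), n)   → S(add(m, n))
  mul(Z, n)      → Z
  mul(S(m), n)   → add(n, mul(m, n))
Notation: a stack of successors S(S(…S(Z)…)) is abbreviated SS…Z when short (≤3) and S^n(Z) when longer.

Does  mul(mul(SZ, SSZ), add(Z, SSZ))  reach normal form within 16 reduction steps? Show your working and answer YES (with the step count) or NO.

  start: mul(mul(SZ, SSZ), add(Z, SSZ))
  step 1: mul(add(SSZ, mul(Z, SSZ)), add(Z, SSZ))
  step 2: mul(S(add(SZ, mul(Z, SSZ))), add(Z, SSZ))
  step 3: add(add(Z, SSZ), mul(add(SZ, mul(Z, SSZ)), add(Z, SSZ)))
  step 4: add(SSZ, mul(add(SZ, mul(Z, SSZ)), add(Z, SSZ)))
  step 5: S(add(SZ, mul(add(SZ, mul(Z, SSZ)), add(Z, SSZ))))
  step 6: S(S(add(Z, mul(add(SZ, mul(Z, SSZ)), add(Z, SSZ)))))
  step 7: S(S(mul(add(SZ, mul(Z, SSZ)), add(Z, SSZ))))
  step 8: S(S(mul(S(add(Z, mul(Z, SSZ))), add(Z, SSZ))))
  step 9: S(S(add(add(Z, SSZ), mul(add(Z, mul(Z, SSZ)), add(Z, SSZ)))))
  step 10: S(S(add(SSZ, mul(add(Z, mul(Z, SSZ)), add(Z, SSZ)))))
  step 11: S(S(S(add(SZ, mul(add(Z, mul(Z, SSZ)), add(Z, SSZ))))))
  step 12: S(S(S(S(add(Z, mul(add(Z, mul(Z, SSZ)), add(Z, SSZ)))))))
  step 13: S(S(S(S(mul(add(Z, mul(Z, SSZ)), add(Z, SSZ))))))
  step 14: S(S(S(S(mul(mul(Z, SSZ), add(Z, SSZ))))))
  step 15: S(S(S(S(mul(Z, add(Z, SSZ))))))
  step 16: S^4(Z)

Answer: YES — reaches normal form S^4(Z) in 16 ≤ 16 steps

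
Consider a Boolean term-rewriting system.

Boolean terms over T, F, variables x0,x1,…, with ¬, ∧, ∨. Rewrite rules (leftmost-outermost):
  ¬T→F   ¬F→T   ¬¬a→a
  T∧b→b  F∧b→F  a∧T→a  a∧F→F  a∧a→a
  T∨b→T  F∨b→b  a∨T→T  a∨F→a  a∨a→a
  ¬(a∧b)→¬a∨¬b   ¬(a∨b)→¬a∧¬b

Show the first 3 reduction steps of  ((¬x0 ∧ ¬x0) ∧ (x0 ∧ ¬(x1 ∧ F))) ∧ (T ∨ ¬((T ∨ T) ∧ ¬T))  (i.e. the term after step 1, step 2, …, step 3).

  start: ((¬x0 ∧ ¬x0) ∧ (x0 ∧ ¬(x1 ∧ F))) ∧ (T ∨ ¬((T ∨ T) ∧ ¬T))
  [1] (¬x0 ∧ (x0 ∧ ¬(x1 ∧ F))) ∧ (T ∨ ¬((T ∨ T) ∧ ¬T))
  [2] (¬x0 ∧ (x0 ∧ (¬x1 ∨ ¬F))) ∧ (T ∨ ¬((T ∨ T) ∧ ¬T))
  [3] (¬x0 ∧ (x0 ∧ (¬x1 ∨ T))) ∧ (T ∨ ¬((T ∨ T) ∧ ¬T))

Answer: after 3 steps: (¬x0 ∧ (x0 ∧ (¬x1 ∨ T))) ∧ (T ∨ ¬((T ∨ T) ∧ ¬T))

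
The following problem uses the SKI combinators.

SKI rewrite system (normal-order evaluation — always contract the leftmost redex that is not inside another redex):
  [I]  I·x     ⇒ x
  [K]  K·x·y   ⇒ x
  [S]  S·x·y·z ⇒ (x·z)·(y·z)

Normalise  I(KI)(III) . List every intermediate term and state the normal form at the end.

  start: I(KI)(III)
  [1] KI(III)
  [2] I

Answer: normal form = I  (in 2 steps)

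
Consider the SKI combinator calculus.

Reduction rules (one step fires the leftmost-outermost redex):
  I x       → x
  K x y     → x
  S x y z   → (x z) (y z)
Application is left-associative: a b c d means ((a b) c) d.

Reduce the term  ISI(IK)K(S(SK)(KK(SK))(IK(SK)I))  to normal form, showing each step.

  start: ISI(IK)K(S(SK)(KK(SK))(IK(SK)I))
  [1] SI(IK)K(S(SK)(KK(SK))(IK(SK)I))
  [2] IK(IKK)(S(SK)(KK(SK))(IK(SK)I))
  [3] K(IKK)(S(SK)(KK(SK))(IK(SK)I))
  [4] IKK
  [5] KK

Answer: normal form = KK  (in 5 steps)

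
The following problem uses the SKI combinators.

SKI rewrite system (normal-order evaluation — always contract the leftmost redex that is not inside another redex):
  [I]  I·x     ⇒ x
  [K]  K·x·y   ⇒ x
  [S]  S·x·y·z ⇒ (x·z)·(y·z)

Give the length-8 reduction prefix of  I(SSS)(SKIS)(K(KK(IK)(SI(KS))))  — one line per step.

Answer: after 8 steps: S(K(K(SI(KS))))(SS(K(KK(IK)(SI(KS)))))

Working:
  start: I(SSS)(SKIS)(K(KK(IK)(SI(KS))))
  →1  SSS(SKIS)(K(KK(IK)(SI(KS))))
  →2  S(SKIS)(S(SKIS))(K(KK(IK)(SI(KS))))
  →3  SKIS(K(KK(IK)(SI(KS))))(S(SKIS)(K(KK(IK)(SI(KS)))))
  →4  KS(IS)(K(KK(IK)(SI(KS))))(S(SKIS)(K(KK(IK)(SI(KS)))))
  →5  S(K(KK(IK)(SI(KS))))(S(SKIS)(K(KK(IK)(SI(KS)))))
  →6  S(K(K(SI(KS))))(S(SKIS)(K(KK(IK)(SI(KS)))))
  →7  S(K(K(SI(KS))))(S(KS(IS))(K(KK(IK)(SI(KS)))))
  →8  S(K(K(SI(KS))))(SS(K(KK(IK)(SI(KS)))))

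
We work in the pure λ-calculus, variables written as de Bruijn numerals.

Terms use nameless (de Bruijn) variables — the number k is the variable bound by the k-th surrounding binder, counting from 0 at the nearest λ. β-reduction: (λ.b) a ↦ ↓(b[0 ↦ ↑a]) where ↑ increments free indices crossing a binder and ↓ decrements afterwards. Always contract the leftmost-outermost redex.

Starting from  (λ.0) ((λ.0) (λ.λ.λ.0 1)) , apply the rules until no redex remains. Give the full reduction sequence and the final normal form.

  start: (λ.0) ((λ.0) (λ.λ.λ.0 1))
  →1  (λ.0) (λ.λ.λ.0 1)
  →2  λ.λ.λ.0 1

Answer: normal form = λ.λ.λ.0 1  (in 2 steps)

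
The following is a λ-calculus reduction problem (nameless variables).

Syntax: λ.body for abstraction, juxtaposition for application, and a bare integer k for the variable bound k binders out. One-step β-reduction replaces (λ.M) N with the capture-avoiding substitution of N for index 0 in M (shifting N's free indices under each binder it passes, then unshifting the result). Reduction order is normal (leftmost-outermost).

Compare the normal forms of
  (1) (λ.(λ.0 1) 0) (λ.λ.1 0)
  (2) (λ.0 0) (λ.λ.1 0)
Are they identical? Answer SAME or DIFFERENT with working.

Answer: SAME — A ⇓ λ.λ.1 0, B ⇓ λ.λ.1 0

Working:
Term A:
  start: (λ.(λ.0 1) 0) (λ.λ.1 0)
  →1  (λ.0 (λ.λ.1 0)) (λ.λ.1 0)
  →2  (λ.λ.1 0) (λ.λ.1 0)
  →3  λ.(λ.λ.1 0) 0
  →4  λ.λ.1 0

Term B:
  start: (λ.0 0) (λ.λ.1 0)
  →1  (λ.λ.1 0) (λ.λ.1 0)
  →2  λ.(λ.λ.1 0) 0
  →3  λ.λ.1 0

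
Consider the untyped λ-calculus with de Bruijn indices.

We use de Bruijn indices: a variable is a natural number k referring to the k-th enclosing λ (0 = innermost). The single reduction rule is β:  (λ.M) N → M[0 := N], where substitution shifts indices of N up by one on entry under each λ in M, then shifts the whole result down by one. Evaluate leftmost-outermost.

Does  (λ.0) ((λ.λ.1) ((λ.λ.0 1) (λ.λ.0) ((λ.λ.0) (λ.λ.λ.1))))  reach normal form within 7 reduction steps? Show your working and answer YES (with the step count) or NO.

  start: (λ.0) ((λ.λ.1) ((λ.λ.0 1) (λ.λ.0) ((λ.λ.0) (λ.λ.λ.1))))
  [1] (λ.λ.1) ((λ.λ.0 1) (λ.λ.0) ((λ.λ.0) (λ.λ.λ.1)))
  [2] λ.(λ.λ.0 1) (λ.λ.0) ((λ.λ.0) (λ.λ.λ.1))
  [3] λ.(λ.0 (λ.λ.0)) ((λ.λ.0) (λ.λ.λ.1))
  [4] λ.(λ.λ.0) (λ.λ.λ.1) (λ.λ.0)
  [5] λ.(λ.0) (λ.λ.0)
  [6] λ.λ.λ.0

Answer: YES — reaches normal form λ.λ.λ.0 in 6 ≤ 7 steps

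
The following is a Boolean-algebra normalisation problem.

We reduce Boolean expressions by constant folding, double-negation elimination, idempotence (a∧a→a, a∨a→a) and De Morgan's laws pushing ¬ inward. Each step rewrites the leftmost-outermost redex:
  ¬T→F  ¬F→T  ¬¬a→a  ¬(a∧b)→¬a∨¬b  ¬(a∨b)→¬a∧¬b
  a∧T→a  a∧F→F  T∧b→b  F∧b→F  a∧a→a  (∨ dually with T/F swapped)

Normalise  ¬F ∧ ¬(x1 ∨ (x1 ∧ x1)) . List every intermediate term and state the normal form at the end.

Answer: normal form = ¬x1  (in 6 steps)

Derivation:
  start: ¬F ∧ ¬(x1 ∨ (x1 ∧ x1))
  [1] T ∧ ¬(x1 ∨ (x1 ∧ x1))
  [2] ¬(x1 ∨ (x1 ∧ x1))
  [3] ¬x1 ∧ ¬(x1 ∧ x1)
  [4] ¬x1 ∧ (¬x1 ∨ ¬x1)
  [5] ¬x1 ∧ ¬x1
  [6] ¬x1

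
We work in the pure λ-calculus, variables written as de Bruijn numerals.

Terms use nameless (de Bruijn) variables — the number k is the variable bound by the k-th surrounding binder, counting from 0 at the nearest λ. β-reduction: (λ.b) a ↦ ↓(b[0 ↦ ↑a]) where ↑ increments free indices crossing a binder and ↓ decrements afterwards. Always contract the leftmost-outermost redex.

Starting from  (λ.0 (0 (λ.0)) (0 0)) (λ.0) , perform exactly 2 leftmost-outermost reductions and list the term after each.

  start: (λ.0 (0 (λ.0)) (0 0)) (λ.0)
  step 1: (λ.0) ((λ.0) (λ.0)) ((λ.0) (λ.0))
  step 2: (λ.0) (λ.0) ((λ.0) (λ.0))

Answer: after 2 steps: (λ.0) (λ.0) ((λ.0) (λ.0))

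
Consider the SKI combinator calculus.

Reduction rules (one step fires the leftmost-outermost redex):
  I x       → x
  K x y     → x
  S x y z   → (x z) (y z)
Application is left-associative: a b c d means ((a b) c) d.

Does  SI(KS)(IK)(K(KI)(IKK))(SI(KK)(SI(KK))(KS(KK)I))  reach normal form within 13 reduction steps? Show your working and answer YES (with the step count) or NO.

Answer: YES — reaches normal form SK in 12 ≤ 13 steps

Working:
  start: SI(KS)(IK)(K(KI)(IKK))(SI(KK)(SI(KK))(KS(KK)I))
  →1  I(IK)(KS(IK))(K(KI)(IKK))(SI(KK)(SI(KK))(KS(KK)I))
  →2  IK(KS(IK))(K(KI)(IKK))(SI(KK)(SI(KK))(KS(KK)I))
  →3  K(KS(IK))(K(KI)(IKK))(SI(KK)(SI(KK))(KS(KK)I))
  →4  KS(IK)(SI(KK)(SI(KK))(KS(KK)I))
  →5  S(SI(KK)(SI(KK))(KS(KK)I))
  →6  S(I(SI(KK))(KK(SI(KK)))(KS(KK)I))
  →7  S(SI(KK)(KK(SI(KK)))(KS(KK)I))
  →8  S(I(KK(SI(KK)))(KK(KK(SI(KK))))(KS(KK)I))
  →9  S(KK(SI(KK))(KK(KK(SI(KK))))(KS(KK)I))
  →10  S(K(KK(KK(SI(KK))))(KS(KK)I))
  →11  S(KK(KK(SI(KK))))
  →12  SK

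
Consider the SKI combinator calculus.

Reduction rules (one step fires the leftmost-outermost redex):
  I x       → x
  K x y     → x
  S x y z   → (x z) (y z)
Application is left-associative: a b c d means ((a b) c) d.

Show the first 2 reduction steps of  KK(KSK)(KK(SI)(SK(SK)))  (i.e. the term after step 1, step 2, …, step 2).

Answer: after 2 steps: K(K(SK(SK)))

Reduction:
  start: KK(KSK)(KK(SI)(SK(SK)))
  step 1: K(KK(SI)(SK(SK)))
  step 2: K(K(SK(SK)))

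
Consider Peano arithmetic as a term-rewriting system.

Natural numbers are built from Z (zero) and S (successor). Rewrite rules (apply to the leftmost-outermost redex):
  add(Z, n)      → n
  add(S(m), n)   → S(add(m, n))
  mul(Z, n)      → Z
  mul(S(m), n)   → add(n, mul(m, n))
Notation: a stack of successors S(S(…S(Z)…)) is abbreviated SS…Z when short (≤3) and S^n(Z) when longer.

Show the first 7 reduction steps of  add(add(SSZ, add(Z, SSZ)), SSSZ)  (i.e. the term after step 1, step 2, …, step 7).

  start: add(add(SSZ, add(Z, SSZ)), SSSZ)
  step 1: add(S(add(SZ, add(Z, SSZ))), SSSZ)
  step 2: S(add(add(SZ, add(Z, SSZ)), SSSZ))
  step 3: S(add(S(add(Z, add(Z, SSZ))), SSSZ))
  step 4: S(S(add(add(Z, add(Z, SSZ)), SSSZ)))
  step 5: S(S(add(add(Z, SSZ), SSSZ)))
  step 6: S(S(add(SSZ, SSSZ)))
  step 7: S(S(S(add(SZ, SSSZ))))

Answer: after 7 steps: S(S(S(add(SZ, SSSZ))))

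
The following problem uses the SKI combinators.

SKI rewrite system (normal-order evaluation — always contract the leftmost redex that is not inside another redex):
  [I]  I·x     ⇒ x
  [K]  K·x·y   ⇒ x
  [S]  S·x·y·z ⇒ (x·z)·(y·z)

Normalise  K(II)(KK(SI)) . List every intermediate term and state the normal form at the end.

  start: K(II)(KK(SI))
  →1  II
  →2  I

Answer: normal form = I  (in 2 steps)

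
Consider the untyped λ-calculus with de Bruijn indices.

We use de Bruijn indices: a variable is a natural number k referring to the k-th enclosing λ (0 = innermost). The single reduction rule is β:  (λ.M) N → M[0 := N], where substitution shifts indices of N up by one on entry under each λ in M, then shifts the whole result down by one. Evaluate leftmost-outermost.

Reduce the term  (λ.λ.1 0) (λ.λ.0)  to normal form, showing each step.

  start: (λ.λ.1 0) (λ.λ.0)
  →1  λ.(λ.λ.0) 0
  →2  λ.λ.0

Answer: normal form = λ.λ.0  (in 2 steps)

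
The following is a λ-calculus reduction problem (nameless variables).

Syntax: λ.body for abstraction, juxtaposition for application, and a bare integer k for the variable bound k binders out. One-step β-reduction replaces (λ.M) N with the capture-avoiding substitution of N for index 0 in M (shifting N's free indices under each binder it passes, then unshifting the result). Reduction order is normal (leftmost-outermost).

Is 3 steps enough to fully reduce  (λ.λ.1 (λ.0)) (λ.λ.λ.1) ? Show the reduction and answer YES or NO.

Answer: YES — reaches normal form λ.λ.λ.1 in 2 ≤ 3 steps

Working:
  start: (λ.λ.1 (λ.0)) (λ.λ.λ.1)
  step 1: λ.(λ.λ.λ.1) (λ.0)
  step 2: λ.λ.λ.1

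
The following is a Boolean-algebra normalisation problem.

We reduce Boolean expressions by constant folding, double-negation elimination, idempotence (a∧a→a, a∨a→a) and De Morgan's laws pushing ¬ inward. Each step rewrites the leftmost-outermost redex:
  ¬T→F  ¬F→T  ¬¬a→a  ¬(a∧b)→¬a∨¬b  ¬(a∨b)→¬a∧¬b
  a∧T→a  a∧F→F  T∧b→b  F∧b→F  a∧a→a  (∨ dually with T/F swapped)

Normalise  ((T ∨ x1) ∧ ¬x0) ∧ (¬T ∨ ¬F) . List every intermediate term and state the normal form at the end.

  start: ((T ∨ x1) ∧ ¬x0) ∧ (¬T ∨ ¬F)
  →1  (T ∧ ¬x0) ∧ (¬T ∨ ¬F)
  →2  ¬x0 ∧ (¬T ∨ ¬F)
  →3  ¬x0 ∧ (F ∨ ¬F)
  →4  ¬x0 ∧ ¬F
  →5  ¬x0 ∧ T
  →6  ¬x0

Answer: normal form = ¬x0  (in 6 steps)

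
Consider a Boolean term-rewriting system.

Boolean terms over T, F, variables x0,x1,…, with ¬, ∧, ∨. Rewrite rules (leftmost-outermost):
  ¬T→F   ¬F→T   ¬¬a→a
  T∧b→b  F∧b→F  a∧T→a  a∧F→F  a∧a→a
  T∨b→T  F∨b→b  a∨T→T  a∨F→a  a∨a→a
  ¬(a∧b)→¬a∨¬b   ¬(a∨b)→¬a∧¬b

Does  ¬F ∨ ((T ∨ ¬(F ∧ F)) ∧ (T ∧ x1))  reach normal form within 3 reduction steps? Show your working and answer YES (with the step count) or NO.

Answer: YES — reaches normal form T in 2 ≤ 3 steps

Working:
  start: ¬F ∨ ((T ∨ ¬(F ∧ F)) ∧ (T ∧ x1))
  →1  T ∨ ((T ∨ ¬(F ∧ F)) ∧ (T ∧ x1))
  →2  T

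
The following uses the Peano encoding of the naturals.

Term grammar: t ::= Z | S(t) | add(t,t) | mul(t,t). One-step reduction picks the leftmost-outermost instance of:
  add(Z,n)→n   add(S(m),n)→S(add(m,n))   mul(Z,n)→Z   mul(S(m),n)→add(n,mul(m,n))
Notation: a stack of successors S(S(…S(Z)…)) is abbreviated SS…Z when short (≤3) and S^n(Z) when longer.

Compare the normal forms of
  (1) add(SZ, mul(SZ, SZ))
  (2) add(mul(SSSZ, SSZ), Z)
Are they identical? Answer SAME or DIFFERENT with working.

Answer: DIFFERENT — A ⇓ SSZ, B ⇓ S^6(Z)

Derivation:
Term A:
  start: add(SZ, mul(SZ, SZ))
  →1  S(add(Z, mul(SZ, SZ)))
  →2  S(mul(SZ, SZ))
  →3  S(add(SZ, mul(Z, SZ)))
  →4  S(S(add(Z, mul(Z, SZ))))
  →5  S(S(mul(Z, SZ)))
  →6  SSZ

Term B:
  start: add(mul(SSSZ, SSZ), Z)
  →1  add(add(SSZ, mul(SSZ, SSZ)), Z)
  →2  add(S(add(SZ, mul(SSZ, SSZ))), Z)
  →3  S(add(add(SZ, mul(SSZ, SSZ)), Z))
  →4  S(add(S(add(Z, mul(SSZ, SSZ))), Z))
  →5  S(S(add(add(Z, mul(SSZ, SSZ)), Z)))
  →6  S(S(add(mul(SSZ, SSZ), Z)))
  →7  S(S(add(add(SSZ, mul(SZ, SSZ)), Z)))
  →8  S(S(add(S(add(SZ, mul(SZ, SSZ))), Z)))
  →9  S(S(S(add(add(SZ, mul(SZ, SSZ)), Z))))
  →10  S(S(S(add(S(add(Z, mul(SZ, SSZ))), Z))))
  →11  S(S(S(S(add(add(Z, mul(SZ, SSZ)), Z)))))
  →12  S(S(S(S(add(mul(SZ, SSZ), Z)))))
  →13  S(S(S(S(add(add(SSZ, mul(Z, SSZ)), Z)))))
  →14  S(S(S(S(add(S(add(SZ, mul(Z, SSZ))), Z)))))
  →15  S(S(S(S(S(add(add(SZ, mul(Z, SSZ)), Z))))))
  →16  S(S(S(S(S(add(S(add(Z, mul(Z, SSZ))), Z))))))
  →17  S(S(S(S(S(S(add(add(Z, mul(Z, SSZ)), Z)))))))
  →18  S(S(S(S(S(S(add(mul(Z, SSZ), Z)))))))
  →19  S(S(S(S(S(S(add(Z, Z)))))))
  →20  S^6(Z)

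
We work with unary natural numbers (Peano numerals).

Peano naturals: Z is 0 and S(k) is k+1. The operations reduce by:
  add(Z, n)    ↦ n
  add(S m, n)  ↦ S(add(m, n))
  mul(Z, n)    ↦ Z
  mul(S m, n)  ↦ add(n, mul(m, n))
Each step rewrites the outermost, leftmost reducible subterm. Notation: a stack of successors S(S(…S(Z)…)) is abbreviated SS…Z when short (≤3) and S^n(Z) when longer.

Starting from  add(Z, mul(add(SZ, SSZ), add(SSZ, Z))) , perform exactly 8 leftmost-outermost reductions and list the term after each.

  start: add(Z, mul(add(SZ, SSZ), add(SSZ, Z)))
  →1  mul(add(SZ, SSZ), add(SSZ, Z))
  →2  mul(S(add(Z, SSZ)), add(SSZ, Z))
  →3  add(add(SSZ, Z), mul(add(Z, SSZ), add(SSZ, Z)))
  →4  add(S(add(SZ, Z)), mul(add(Z, SSZ), add(SSZ, Z)))
  →5  S(add(add(SZ, Z), mul(add(Z, SSZ), add(SSZ, Z))))
  →6  S(add(S(add(Z, Z)), mul(add(Z, SSZ), add(SSZ, Z))))
  →7  S(S(add(add(Z, Z), mul(add(Z, SSZ), add(SSZ, Z)))))
  →8  S(S(add(Z, mul(add(Z, SSZ), add(SSZ, Z)))))

Answer: after 8 steps: S(S(add(Z, mul(add(Z, SSZ), add(SSZ, Z)))))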